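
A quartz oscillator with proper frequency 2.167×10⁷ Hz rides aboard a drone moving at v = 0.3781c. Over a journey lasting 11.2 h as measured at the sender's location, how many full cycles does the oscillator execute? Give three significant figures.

N = 8.09×10¹¹

γ = 1/√(1 − 0.3781²) = 1/√0.8570 = 1.080
The oscillator's own cycle count is N = f × τ where τ is the proper time aboard the drone. τ = Δt/γ = 11.2/1.080 = 10.37 h = 3.733×10⁴ s.
N = 2.167×10⁷ × 3.733×10⁴ = 8.089×10¹¹.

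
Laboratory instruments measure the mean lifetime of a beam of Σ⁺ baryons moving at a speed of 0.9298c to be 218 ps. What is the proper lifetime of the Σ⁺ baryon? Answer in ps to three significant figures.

τ₀ = 80.2 ps

γ = 1/√(1 − 0.9298²) = 1/√0.1355 = 2.717
The lab-frame lifetime is the dilated interval; the proper lifetime is τ₀ = Δt/γ = 218/2.717 ps.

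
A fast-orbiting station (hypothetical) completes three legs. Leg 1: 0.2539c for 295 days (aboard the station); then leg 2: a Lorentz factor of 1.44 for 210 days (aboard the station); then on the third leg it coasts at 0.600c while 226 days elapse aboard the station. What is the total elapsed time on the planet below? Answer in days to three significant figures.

Δt = 890 days

Leg 1: γ = 1/√(1 − 0.2539²) = 1/√0.9355 = 1.034; Δt_1 = 1.034 × 295 = 305.0 days.
Leg 2: γ = 1.44; Δt_2 = 1.440 × 210 = 302.4 days.
Leg 3: γ = 1/√(1 − 0.600²) = 5/4 = 1.250; Δt_3 = 1.250 × 226 = 282.5 days.
Total: 305.0 + 302.4 + 282.5 days.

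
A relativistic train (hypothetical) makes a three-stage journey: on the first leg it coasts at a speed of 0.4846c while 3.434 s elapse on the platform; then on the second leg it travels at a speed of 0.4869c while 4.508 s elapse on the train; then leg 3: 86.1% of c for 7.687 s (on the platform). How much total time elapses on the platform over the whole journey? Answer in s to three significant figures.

Δt = 16.3 s

Leg 1: 3.434 s is already measured on the platform.
Leg 2: γ = 1/√(1 − 0.4869²) = 1/√0.7629 = 1.145; Δt_2 = 1.145 × 4.508 = 5.161 s.
Leg 3: 7.687 s is already measured on the platform.
Total: 3.434 + 5.161 + 7.687 s.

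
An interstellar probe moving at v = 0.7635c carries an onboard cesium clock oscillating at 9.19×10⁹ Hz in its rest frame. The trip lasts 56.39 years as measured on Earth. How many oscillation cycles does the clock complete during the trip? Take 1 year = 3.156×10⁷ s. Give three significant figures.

γ = 1/√(1 − 0.7635²) = 1/√0.4171 = 1.548
The oscillator's own cycle count is N = f × τ where τ is the proper time aboard the probe. τ = Δt/γ = 56.39/1.548 = 36.42 years = 1.149×10⁹ s.
N = 9.19×10⁹ × 1.149×10⁹ = 1.056×10¹⁹.

N = 1.06×10¹⁹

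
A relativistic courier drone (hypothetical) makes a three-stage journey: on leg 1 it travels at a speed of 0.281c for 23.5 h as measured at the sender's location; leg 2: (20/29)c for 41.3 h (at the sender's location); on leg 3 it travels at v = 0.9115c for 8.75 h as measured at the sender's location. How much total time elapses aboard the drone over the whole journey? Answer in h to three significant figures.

Leg 1: γ = 1/√(1 − 0.281²) = 1/√0.9210 = 1.042; τ_1 = 23.5/1.042 = 22.55 h.
Leg 2: γ = 1/√(1 − (20/29)²) = 29/21 ≈ 1.381; τ_2 = 41.3/1.381 = 29.91 h.
Leg 3: γ = 1/√(1 − 0.9115²) = 1/√0.1692 = 2.431; τ_3 = 8.75/2.431 = 3.599 h.
Total: 22.55 + 29.91 + 3.599 h.

τ = 56.1 h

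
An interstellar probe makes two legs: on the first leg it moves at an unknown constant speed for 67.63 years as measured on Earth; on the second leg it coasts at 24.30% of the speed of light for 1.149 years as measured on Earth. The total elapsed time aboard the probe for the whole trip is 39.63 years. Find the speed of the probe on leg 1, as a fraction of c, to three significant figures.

Leg 1: speed unknown; τ_1 = 67.63/γ_1.
Leg 2: β = 0.2430; γ = 1/√(1 − 0.2430²) = 1/√0.9410 = 1.031; τ_2 = 1.149/1.031 = 1.115 years.
Total proper time: τ_1 + 1.115 = 39.63, so τ_1 = 39.63 − 1.115 = 38.52 years.
γ_1 = 67.63/38.52 = 1.756; β = √(1 − 1/γ²) = √0.6757.

β = 0.822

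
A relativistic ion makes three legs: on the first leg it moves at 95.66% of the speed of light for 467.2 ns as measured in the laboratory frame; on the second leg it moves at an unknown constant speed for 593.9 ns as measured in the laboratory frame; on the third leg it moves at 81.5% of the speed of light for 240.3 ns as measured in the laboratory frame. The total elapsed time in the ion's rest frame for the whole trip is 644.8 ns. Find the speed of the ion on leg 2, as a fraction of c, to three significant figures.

Leg 1: β = 0.9566; γ = 1/√(1 − 0.9566²) = 1/√0.08492 = 3.432; τ_1 = 467.2/3.432 = 136.1 ns.
Leg 2: speed unknown; τ_2 = 593.9/γ_2.
Leg 3: β = 0.815; γ = 1/√(1 − 0.815²) = 1/√0.3358 = 1.726; τ_3 = 240.3/1.726 = 139.2 ns.
Total proper time: 136.1 + τ_2 + 139.2 = 644.8, so τ_2 = 644.8 − 275.4 = 369.4 ns.
γ_2 = 593.9/369.4 = 1.608; β = √(1 − 1/γ²) = √0.6131.

β = 0.783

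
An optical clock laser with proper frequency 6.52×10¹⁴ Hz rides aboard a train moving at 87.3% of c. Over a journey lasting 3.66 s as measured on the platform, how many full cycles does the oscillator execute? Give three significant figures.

N = 1.16×10¹⁵

β = 0.873; γ = 1/√(1 − 0.873²) = 1/√0.2379 = 2.050
The oscillator's own cycle count is N = f × τ where τ is the proper time on the train. τ = Δt/γ = 3.66/2.050 = 1.785 s = 1.785×10⁰ s.
N = 6.52×10¹⁴ × 1.785×10⁰ = 1.164×10¹⁵.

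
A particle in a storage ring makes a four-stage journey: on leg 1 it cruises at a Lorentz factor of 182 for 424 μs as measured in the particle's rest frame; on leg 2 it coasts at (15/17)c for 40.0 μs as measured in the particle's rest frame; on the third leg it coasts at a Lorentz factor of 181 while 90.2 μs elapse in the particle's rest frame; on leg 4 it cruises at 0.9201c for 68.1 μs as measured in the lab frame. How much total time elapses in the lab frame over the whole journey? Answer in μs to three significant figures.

Δt = 9.36×10⁴ μs

Leg 1: γ = 182; Δt_1 = 182.0 × 424 = 7.717×10⁴ μs.
Leg 2: γ = 1/√(1 − (15/17)²) = 17/8 = 2.125; Δt_2 = 2.125 × 40.0 = 85.00 μs.
Leg 3: γ = 181; Δt_3 = 181.0 × 90.2 = 1.633×10⁴ μs.
Leg 4: 68.1 μs is already measured in the lab frame.
Total: 7.717×10⁴ + 85.00 + 1.633×10⁴ + 68.10 μs.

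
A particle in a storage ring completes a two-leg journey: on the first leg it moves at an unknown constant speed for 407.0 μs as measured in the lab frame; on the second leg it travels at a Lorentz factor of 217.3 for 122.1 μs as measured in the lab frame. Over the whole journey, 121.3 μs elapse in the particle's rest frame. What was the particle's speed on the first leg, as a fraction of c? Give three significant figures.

β = 0.955

Leg 1: speed unknown; τ_1 = 407.0/γ_1.
Leg 2: γ = 217.3; τ_2 = 122.1/217.3 = 0.5619 μs.
Total proper time: τ_1 + 0.5619 = 121.3, so τ_1 = 121.3 − 0.5619 = 120.7 μs.
γ_1 = 407.0/120.7 = 3.371; β = √(1 − 1/γ²) = √0.9120.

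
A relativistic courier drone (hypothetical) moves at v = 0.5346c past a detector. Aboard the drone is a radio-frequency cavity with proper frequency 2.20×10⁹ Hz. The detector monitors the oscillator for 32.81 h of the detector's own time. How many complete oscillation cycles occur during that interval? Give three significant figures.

γ = 1/√(1 − 0.5346²) = 1/√0.7142 = 1.183
During 32.81 h of lab time, the oscillator's proper time advances by τ = Δt/γ = 32.81/1.183 = 27.73 h = 9.982×10⁴ s.
N = f × τ = 2.20×10⁹ × 9.982×10⁴ = 2.196×10¹⁴.

N = 2.20×10¹⁴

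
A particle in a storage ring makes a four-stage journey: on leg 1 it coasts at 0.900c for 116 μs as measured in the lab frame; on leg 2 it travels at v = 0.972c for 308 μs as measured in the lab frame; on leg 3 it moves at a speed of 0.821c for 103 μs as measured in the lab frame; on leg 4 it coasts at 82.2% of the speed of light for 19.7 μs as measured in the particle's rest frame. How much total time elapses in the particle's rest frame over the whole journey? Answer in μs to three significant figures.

Leg 1: γ = 1/√(1 − 0.900²) = 1/√0.1900 = 2.294; τ_1 = 116/2.294 = 50.56 μs.
Leg 2: γ = 1/√(1 − 0.972²) = 1/√0.05522 = 4.256; τ_2 = 308/4.256 = 72.37 μs.
Leg 3: γ = 1/√(1 − 0.821²) = 1/√0.3260 = 1.752; τ_3 = 103/1.752 = 58.81 μs.
Leg 4: 19.7 μs is already measured in the particle's rest frame.
Total: 50.56 + 72.37 + 58.81 + 19.70 μs.

τ = 201 μs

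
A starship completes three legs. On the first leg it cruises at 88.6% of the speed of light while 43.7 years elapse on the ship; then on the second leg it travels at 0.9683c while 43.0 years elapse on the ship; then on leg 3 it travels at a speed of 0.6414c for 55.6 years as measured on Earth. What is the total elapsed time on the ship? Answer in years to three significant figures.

τ = 129 years

Leg 1: 43.7 years is already measured on the ship.
Leg 2: 43.0 years is already measured on the ship.
Leg 3: γ = 1/√(1 − 0.6414²) = 1/√0.5886 = 1.303; τ_3 = 55.6/1.303 = 42.66 years.
Total: 43.70 + 43.00 + 42.66 years.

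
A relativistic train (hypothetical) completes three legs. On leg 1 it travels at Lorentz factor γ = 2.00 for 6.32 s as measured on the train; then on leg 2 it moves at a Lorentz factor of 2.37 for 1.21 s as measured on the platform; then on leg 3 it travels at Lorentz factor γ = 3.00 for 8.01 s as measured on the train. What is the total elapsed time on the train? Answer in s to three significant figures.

Leg 1: 6.32 s is already measured on the train.
Leg 2: γ = 2.37; τ_2 = 1.21/2.370 = 0.5105 s.
Leg 3: 8.01 s is already measured on the train.
Total: 6.320 + 0.5105 + 8.010 s.

τ = 14.8 s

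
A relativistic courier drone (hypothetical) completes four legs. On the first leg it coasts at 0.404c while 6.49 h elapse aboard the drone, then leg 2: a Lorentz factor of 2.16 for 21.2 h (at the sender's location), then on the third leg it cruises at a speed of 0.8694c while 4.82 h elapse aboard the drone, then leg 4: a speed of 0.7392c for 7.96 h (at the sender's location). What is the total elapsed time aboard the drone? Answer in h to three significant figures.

Leg 1: 6.49 h is already measured aboard the drone.
Leg 2: γ = 2.16; τ_2 = 21.2/2.160 = 9.815 h.
Leg 3: 4.82 h is already measured aboard the drone.
Leg 4: γ = 1/√(1 − 0.7392²) = 1/√0.4536 = 1.485; τ_4 = 7.96/1.485 = 5.361 h.
Total: 6.490 + 9.815 + 4.820 + 5.361 h.

τ = 26.5 h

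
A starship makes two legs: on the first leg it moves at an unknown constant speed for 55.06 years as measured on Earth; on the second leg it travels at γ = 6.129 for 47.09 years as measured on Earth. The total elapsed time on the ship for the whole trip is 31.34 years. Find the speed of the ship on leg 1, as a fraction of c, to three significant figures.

β = 0.903

Leg 1: speed unknown; τ_1 = 55.06/γ_1.
Leg 2: γ = 6.129; τ_2 = 47.09/6.129 = 7.683 years.
Total proper time: τ_1 + 7.683 = 31.34, so τ_1 = 31.34 − 7.683 = 23.66 years.
γ_1 = 55.06/23.66 = 2.327; β = √(1 − 1/γ²) = √0.8154.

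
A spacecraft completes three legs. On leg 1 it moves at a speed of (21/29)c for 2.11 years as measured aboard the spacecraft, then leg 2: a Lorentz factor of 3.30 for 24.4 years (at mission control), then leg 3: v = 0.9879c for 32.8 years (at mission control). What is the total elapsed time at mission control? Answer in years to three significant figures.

Leg 1: γ = 1/√(1 − (21/29)²) = 29/20 = 1.450; Δt_1 = 1.450 × 2.11 = 3.060 years.
Leg 2: 24.4 years is already measured at mission control.
Leg 3: 32.8 years is already measured at mission control.
Total: 3.060 + 24.40 + 32.80 years.

Δt = 60.3 years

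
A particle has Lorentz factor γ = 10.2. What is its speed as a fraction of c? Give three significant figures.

β = 0.995

β = √(1 − 1/γ²) = √(1 − 1/10.2²) = √(1 − 0.009612) = √0.9904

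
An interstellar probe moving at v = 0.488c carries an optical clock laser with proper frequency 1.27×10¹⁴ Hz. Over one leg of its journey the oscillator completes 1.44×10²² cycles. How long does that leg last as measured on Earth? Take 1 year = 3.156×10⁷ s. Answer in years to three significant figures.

γ = 1/√(1 − 0.488²) = 1/√0.7619 = 1.146
Proper time for N cycles: τ = N/f = 1.44×10²²/(1.27×10¹⁴) = 1.134×10⁸ s = 3.593 years.
Lab-frame duration Δt = γτ = 1.146 × 3.593 = 4.116 years.

Δt = 4.12 years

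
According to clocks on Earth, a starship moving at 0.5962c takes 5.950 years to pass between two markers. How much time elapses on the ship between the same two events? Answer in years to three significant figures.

τ = 4.78 years

γ = 1/√(1 − 0.5962²) = 1/√0.6445 = 1.246
The interval measured on Earth is the dilated one; the clock on the ship measures the proper time τ = Δt/γ = 5.950/1.246 years.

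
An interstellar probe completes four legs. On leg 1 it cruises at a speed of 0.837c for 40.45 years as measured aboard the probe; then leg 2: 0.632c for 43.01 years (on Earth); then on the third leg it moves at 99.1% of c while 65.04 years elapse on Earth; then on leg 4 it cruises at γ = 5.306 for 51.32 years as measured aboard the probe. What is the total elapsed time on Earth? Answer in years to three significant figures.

Δt = 454 years

Leg 1: γ = 1/√(1 − 0.837²) = 1/√0.2994 = 1.827; Δt_1 = 1.827 × 40.45 = 73.92 years.
Leg 2: 43.01 years is already measured on Earth.
Leg 3: 65.04 years is already measured on Earth.
Leg 4: γ = 5.306; Δt_4 = 5.306 × 51.32 = 272.3 years.
Total: 73.92 + 43.01 + 65.04 + 272.3 years.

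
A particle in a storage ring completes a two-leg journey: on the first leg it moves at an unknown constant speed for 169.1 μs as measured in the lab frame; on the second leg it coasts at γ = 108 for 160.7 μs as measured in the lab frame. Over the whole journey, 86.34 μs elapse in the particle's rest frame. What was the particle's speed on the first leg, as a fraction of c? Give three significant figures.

β = 0.865

Leg 1: speed unknown; τ_1 = 169.1/γ_1.
Leg 2: γ = 108; τ_2 = 160.7/108.0 = 1.488 μs.
Total proper time: τ_1 + 1.488 = 86.34, so τ_1 = 86.34 − 1.488 = 84.85 μs.
γ_1 = 169.1/84.85 = 1.993; β = √(1 − 1/γ²) = √0.7482.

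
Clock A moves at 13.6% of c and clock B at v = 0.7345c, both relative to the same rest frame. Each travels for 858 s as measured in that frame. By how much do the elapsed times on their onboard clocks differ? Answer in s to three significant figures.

A: β = 0.136; γ = 1/√(1 − 0.136²) = 1/√0.9815 = 1.009; τ_A = 858/1.009 = 850.0 s.
B: γ = 1/√(1 − 0.7345²) = 1/√0.4605 = 1.474; τ_B = 858/1.474 = 582.2 s.

|τ_A − τ_B| = 268 s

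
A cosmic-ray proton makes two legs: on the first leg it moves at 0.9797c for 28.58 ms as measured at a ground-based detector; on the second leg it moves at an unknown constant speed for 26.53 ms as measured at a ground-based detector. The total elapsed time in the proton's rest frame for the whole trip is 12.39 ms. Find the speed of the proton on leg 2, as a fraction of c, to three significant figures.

Leg 1: γ = 1/√(1 − 0.9797²) = 1/√0.04019 = 4.988; τ_1 = 28.58/4.988 = 5.729 ms.
Leg 2: speed unknown; τ_2 = 26.53/γ_2.
Total proper time: 5.729 + τ_2 = 12.39, so τ_2 = 12.39 − 5.729 = 6.661 ms.
γ_2 = 26.53/6.661 = 3.983; β = √(1 − 1/γ²) = √0.9370.

β = 0.968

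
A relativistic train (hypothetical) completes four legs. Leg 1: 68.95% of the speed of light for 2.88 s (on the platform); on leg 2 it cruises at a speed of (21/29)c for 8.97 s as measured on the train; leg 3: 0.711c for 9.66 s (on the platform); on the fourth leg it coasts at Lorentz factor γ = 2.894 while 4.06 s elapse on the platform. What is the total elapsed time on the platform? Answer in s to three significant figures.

Δt = 29.6 s

Leg 1: 2.88 s is already measured on the platform.
Leg 2: γ = 1/√(1 − (21/29)²) = 29/20 = 1.450; Δt_2 = 1.450 × 8.97 = 13.01 s.
Leg 3: 9.66 s is already measured on the platform.
Leg 4: 4.06 s is already measured on the platform.
Total: 2.880 + 13.01 + 9.660 + 4.060 s.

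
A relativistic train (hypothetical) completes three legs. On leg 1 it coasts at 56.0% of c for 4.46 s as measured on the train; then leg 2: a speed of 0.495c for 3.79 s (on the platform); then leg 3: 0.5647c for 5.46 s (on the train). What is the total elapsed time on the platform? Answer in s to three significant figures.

Leg 1: β = 0.560; γ = 1/√(1 − 0.560²) = 1/√0.6864 = 1.207; Δt_1 = 1.207 × 4.46 = 5.383 s.
Leg 2: 3.79 s is already measured on the platform.
Leg 3: γ = 1/√(1 − 0.5647²) = 1/√0.6811 = 1.212; Δt_3 = 1.212 × 5.46 = 6.616 s.
Total: 5.383 + 3.790 + 6.616 s.

Δt = 15.8 s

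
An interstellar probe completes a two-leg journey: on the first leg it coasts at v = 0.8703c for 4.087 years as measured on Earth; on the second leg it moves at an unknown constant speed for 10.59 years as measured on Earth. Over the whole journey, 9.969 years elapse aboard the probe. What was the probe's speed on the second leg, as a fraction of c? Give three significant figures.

Leg 1: γ = 1/√(1 − 0.8703²) = 1/√0.2426 = 2.030; τ_1 = 4.087/2.030 = 2.013 years.
Leg 2: speed unknown; τ_2 = 10.59/γ_2.
Total proper time: 2.013 + τ_2 = 9.969, so τ_2 = 9.969 − 2.013 = 7.956 years.
γ_2 = 10.59/7.956 = 1.331; β = √(1 − 1/γ²) = √0.4356.

β = 0.660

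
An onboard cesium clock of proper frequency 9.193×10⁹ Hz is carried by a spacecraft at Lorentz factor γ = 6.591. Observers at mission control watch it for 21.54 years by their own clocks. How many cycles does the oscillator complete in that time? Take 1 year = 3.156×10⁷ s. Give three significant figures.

γ = 6.591
During 21.54 years of lab time, the oscillator's proper time advances by τ = Δt/γ = 21.54/6.591 = 3.268 years = 1.031×10⁸ s.
N = f × τ = 9.193×10⁹ × 1.031×10⁸ = 9.482×10¹⁷.

N = 9.48×10¹⁷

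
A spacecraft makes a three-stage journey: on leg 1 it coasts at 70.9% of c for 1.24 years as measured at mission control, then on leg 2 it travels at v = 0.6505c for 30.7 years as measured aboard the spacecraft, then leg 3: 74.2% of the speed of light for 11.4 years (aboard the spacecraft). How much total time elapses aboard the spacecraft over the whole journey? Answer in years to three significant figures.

Leg 1: β = 0.709; γ = 1/√(1 − 0.709²) = 1/√0.4973 = 1.418; τ_1 = 1.24/1.418 = 0.8745 years.
Leg 2: 30.7 years is already measured aboard the spacecraft.
Leg 3: 11.4 years is already measured aboard the spacecraft.
Total: 0.8745 + 30.70 + 11.40 years.

τ = 43.0 years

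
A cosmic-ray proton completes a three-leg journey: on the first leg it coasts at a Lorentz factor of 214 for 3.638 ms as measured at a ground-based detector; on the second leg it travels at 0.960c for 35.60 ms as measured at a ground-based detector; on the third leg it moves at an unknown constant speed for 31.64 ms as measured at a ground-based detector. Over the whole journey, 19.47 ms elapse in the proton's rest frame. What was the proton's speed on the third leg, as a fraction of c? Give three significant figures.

β = 0.954

Leg 1: γ = 214; τ_1 = 3.638/214.0 = 0.01700 ms.
Leg 2: γ = 1/√(1 − 0.960²) = 25/7 ≈ 3.571; τ_2 = 35.60/3.571 = 9.968 ms.
Leg 3: speed unknown; τ_3 = 31.64/γ_3.
Total proper time: 0.01700 + 9.968 + τ_3 = 19.47, so τ_3 = 19.47 − 9.985 = 9.485 ms.
γ_3 = 31.64/9.485 = 3.336; β = √(1 − 1/γ²) = √0.9101.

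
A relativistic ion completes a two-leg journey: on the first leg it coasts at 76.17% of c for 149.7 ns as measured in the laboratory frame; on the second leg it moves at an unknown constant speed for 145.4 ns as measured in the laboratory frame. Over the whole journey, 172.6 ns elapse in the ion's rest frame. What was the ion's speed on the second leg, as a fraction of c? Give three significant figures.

Leg 1: β = 0.7617; γ = 1/√(1 − 0.7617²) = 1/√0.4198 = 1.543; τ_1 = 149.7/1.543 = 97.00 ns.
Leg 2: speed unknown; τ_2 = 145.4/γ_2.
Total proper time: 97.00 + τ_2 = 172.6, so τ_2 = 172.6 − 97.00 = 75.60 ns.
γ_2 = 145.4/75.60 = 1.923; β = √(1 − 1/γ²) = √0.7296.

β = 0.854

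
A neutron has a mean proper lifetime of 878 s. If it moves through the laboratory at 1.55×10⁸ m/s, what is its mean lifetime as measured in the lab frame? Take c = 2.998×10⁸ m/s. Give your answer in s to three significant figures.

Δt = 1030 s

β = 1.55×10⁸/2.998×10⁸ = 0.5170; γ = 1/√(1 − 0.5170²) = 1.168
The rest-frame lifetime is the proper time; the lab measures the dilated interval Δt = γτ₀ = 1.168 × 878 s.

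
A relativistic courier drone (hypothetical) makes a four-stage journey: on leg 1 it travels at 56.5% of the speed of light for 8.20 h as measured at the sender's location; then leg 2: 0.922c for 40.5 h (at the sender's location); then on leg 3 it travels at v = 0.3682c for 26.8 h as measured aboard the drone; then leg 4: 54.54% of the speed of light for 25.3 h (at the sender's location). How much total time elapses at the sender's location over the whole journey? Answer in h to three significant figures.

Δt = 103 h

Leg 1: 8.20 h is already measured at the sender's location.
Leg 2: 40.5 h is already measured at the sender's location.
Leg 3: γ = 1/√(1 − 0.3682²) = 1/√0.8644 = 1.076; Δt_3 = 1.076 × 26.8 = 28.83 h.
Leg 4: 25.3 h is already measured at the sender's location.
Total: 8.200 + 40.50 + 28.83 + 25.30 h.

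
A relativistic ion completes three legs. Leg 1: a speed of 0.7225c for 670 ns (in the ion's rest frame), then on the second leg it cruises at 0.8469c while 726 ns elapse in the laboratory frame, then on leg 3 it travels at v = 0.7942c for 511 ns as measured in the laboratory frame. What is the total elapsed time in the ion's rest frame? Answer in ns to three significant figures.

τ = 1370 ns

Leg 1: 670 ns is already measured in the ion's rest frame.
Leg 2: γ = 1/√(1 − 0.8469²) = 1/√0.2828 = 1.881; τ_2 = 726/1.881 = 386.1 ns.
Leg 3: γ = 1/√(1 − 0.7942²) = 1/√0.3692 = 1.646; τ_3 = 511/1.646 = 310.5 ns.
Total: 670.0 + 386.1 + 310.5 ns.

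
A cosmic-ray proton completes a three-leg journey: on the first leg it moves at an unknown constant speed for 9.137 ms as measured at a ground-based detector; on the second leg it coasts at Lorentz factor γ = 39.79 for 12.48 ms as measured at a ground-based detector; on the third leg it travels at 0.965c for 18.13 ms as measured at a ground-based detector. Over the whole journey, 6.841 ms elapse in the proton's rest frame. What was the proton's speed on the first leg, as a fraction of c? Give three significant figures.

Leg 1: speed unknown; τ_1 = 9.137/γ_1.
Leg 2: γ = 39.79; τ_2 = 12.48/39.79 = 0.3136 ms.
Leg 3: γ = 1/√(1 − 0.965²) = 1/√0.06878 = 3.813; τ_3 = 18.13/3.813 = 4.755 ms.
Total proper time: τ_1 + 0.3136 + 4.755 = 6.841, so τ_1 = 6.841 − 5.068 = 1.773 ms.
γ_1 = 9.137/1.773 = 5.154; β = √(1 − 1/γ²) = √0.9624.

β = 0.981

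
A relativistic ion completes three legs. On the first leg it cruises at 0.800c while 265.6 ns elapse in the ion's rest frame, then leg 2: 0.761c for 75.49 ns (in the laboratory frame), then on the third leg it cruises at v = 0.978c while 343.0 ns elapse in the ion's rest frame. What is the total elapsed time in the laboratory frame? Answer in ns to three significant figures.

Leg 1: γ = 1/√(1 − 0.800²) = 5/3 ≈ 1.667; Δt_1 = 1.667 × 265.6 = 442.7 ns.
Leg 2: 75.49 ns is already measured in the laboratory frame.
Leg 3: γ = 1/√(1 − 0.978²) = 1/√0.04352 = 4.794; Δt_3 = 4.794 × 343.0 = 1644 ns.
Total: 442.7 + 75.49 + 1644 ns.

Δt = 2160 ns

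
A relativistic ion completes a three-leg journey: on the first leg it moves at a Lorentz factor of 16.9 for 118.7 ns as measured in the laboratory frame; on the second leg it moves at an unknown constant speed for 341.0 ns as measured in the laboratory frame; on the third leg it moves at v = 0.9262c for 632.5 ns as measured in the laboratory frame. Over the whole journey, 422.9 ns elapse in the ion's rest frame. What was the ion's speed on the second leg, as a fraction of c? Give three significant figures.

β = 0.854

Leg 1: γ = 16.9; τ_1 = 118.7/16.90 = 7.024 ns.
Leg 2: speed unknown; τ_2 = 341.0/γ_2.
Leg 3: γ = 1/√(1 − 0.9262²) = 1/√0.1422 = 2.652; τ_3 = 632.5/2.652 = 238.5 ns.
Total proper time: 7.024 + τ_2 + 238.5 = 422.9, so τ_2 = 422.9 − 245.5 = 177.4 ns.
γ_2 = 341.0/177.4 = 1.922; β = √(1 − 1/γ²) = √0.7293.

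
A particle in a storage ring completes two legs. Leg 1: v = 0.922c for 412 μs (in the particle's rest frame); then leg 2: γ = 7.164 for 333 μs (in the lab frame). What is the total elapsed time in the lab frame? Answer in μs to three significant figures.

Leg 1: γ = 1/√(1 − 0.922²) = 1/√0.1499 = 2.583; Δt_1 = 2.583 × 412 = 1064 μs.
Leg 2: 333 μs is already measured in the lab frame.
Total: 1064 + 333.0 μs.

Δt = 1400 μs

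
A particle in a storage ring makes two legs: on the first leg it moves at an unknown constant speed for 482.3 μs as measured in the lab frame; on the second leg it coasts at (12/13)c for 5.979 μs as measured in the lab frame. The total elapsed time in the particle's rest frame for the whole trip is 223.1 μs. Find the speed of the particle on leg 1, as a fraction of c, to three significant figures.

β = 0.889

Leg 1: speed unknown; τ_1 = 482.3/γ_1.
Leg 2: γ = 1/√(1 − (12/13)²) = 13/5 = 2.600; τ_2 = 5.979/2.600 = 2.300 μs.
Total proper time: τ_1 + 2.300 = 223.1, so τ_1 = 223.1 − 2.300 = 220.8 μs.
γ_1 = 482.3/220.8 = 2.184; β = √(1 − 1/γ²) = √0.7904.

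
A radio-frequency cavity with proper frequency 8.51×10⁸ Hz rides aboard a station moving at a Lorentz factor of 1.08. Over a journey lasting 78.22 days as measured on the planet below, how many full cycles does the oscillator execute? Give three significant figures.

γ = 1.08
The oscillator's own cycle count is N = f × τ where τ is the proper time aboard the station. τ = Δt/γ = 78.22/1.080 = 72.43 days = 6.258×10⁶ s.
N = 8.51×10⁸ × 6.258×10⁶ = 5.325×10¹⁵.

N = 5.33×10¹⁵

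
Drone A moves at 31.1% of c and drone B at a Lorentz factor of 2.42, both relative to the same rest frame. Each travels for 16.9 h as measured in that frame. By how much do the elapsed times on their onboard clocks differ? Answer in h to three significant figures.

A: β = 0.311; γ = 1/√(1 − 0.311²) = 1/√0.9033 = 1.052; τ_A = 16.9/1.052 = 16.06 h.
B: γ = 2.42; τ_B = 16.9/2.420 = 6.983 h.

|τ_A − τ_B| = 9.08 h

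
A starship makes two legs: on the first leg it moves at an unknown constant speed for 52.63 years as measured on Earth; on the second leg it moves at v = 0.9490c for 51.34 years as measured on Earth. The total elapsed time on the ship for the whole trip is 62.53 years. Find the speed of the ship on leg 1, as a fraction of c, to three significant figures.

Leg 1: speed unknown; τ_1 = 52.63/γ_1.
Leg 2: γ = 1/√(1 − 0.9490²) = 1/√0.09940 = 3.172; τ_2 = 51.34/3.172 = 16.19 years.
Total proper time: τ_1 + 16.19 = 62.53, so τ_1 = 62.53 − 16.19 = 46.34 years.
γ_1 = 52.63/46.34 = 1.136; β = √(1 − 1/γ²) = √0.2246.

β = 0.474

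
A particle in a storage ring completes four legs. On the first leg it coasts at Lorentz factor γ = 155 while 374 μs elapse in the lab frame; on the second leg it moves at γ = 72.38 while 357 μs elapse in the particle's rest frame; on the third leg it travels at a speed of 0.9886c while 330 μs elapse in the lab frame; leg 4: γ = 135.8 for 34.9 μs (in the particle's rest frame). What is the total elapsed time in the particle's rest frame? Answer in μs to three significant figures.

Leg 1: γ = 155; τ_1 = 374/155.0 = 2.413 μs.
Leg 2: 357 μs is already measured in the particle's rest frame.
Leg 3: γ = 1/√(1 − 0.9886²) = 1/√0.02267 = 6.642; τ_3 = 330/6.642 = 49.69 μs.
Leg 4: 34.9 μs is already measured in the particle's rest frame.
Total: 2.413 + 357.0 + 49.69 + 34.90 μs.

τ = 444 μs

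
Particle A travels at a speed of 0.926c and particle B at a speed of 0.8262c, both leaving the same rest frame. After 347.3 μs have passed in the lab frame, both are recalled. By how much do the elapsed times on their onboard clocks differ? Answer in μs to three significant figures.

|τ_A − τ_B| = 64.5 μs

A: γ = 1/√(1 − 0.926²) = 1/√0.1425 = 2.649; τ_A = 347.3/2.649 = 131.1 μs.
B: γ = 1/√(1 − 0.8262²) = 1/√0.3174 = 1.775; τ_B = 347.3/1.775 = 195.7 μs.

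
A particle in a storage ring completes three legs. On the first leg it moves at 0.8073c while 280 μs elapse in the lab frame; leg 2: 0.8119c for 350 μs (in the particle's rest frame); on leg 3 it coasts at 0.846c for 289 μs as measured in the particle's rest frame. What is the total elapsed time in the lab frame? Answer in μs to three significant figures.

Δt = 1420 μs

Leg 1: 280 μs is already measured in the lab frame.
Leg 2: γ = 1/√(1 − 0.8119²) = 1/√0.3408 = 1.713; Δt_2 = 1.713 × 350 = 599.5 μs.
Leg 3: γ = 1/√(1 − 0.846²) = 1/√0.2843 = 1.876; Δt_3 = 1.876 × 289 = 542.0 μs.
Total: 280.0 + 599.5 + 542.0 μs.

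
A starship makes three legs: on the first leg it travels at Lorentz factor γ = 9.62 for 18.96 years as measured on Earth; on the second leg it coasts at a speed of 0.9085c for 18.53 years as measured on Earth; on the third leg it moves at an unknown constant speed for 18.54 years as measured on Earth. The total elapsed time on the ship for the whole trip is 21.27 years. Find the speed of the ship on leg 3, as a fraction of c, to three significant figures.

β = 0.782

Leg 1: γ = 9.62; τ_1 = 18.96/9.620 = 1.971 years.
Leg 2: γ = 1/√(1 − 0.9085²) = 1/√0.1746 = 2.393; τ_2 = 18.53/2.393 = 7.743 years.
Leg 3: speed unknown; τ_3 = 18.54/γ_3.
Total proper time: 1.971 + 7.743 + τ_3 = 21.27, so τ_3 = 21.27 − 9.714 = 11.56 years.
γ_3 = 18.54/11.56 = 1.604; β = √(1 − 1/γ²) = √0.6115.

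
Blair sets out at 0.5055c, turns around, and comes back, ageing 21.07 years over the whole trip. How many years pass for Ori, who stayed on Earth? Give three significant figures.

γ = 1/√(1 − 0.5055²) = 1/√0.7445 = 1.159
Earth-frame duration is the dilated interval: Δt = γτ = 1.159 × 21.07 years.

Δt = 24.4 years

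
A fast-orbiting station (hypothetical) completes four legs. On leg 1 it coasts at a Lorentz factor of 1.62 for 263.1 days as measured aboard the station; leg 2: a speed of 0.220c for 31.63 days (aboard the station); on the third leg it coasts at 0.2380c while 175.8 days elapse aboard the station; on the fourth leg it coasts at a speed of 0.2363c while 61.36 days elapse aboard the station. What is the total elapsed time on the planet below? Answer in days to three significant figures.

Δt = 703 days

Leg 1: γ = 1.62; Δt_1 = 1.620 × 263.1 = 426.2 days.
Leg 2: γ = 1/√(1 − 0.220²) = 1/√0.9516 = 1.025; Δt_2 = 1.025 × 31.63 = 32.42 days.
Leg 3: γ = 1/√(1 − 0.2380²) = 1/√0.9434 = 1.030; Δt_3 = 1.030 × 175.8 = 181.0 days.
Leg 4: γ = 1/√(1 − 0.2363²) = 1/√0.9442 = 1.029; Δt_4 = 1.029 × 61.36 = 63.15 days.
Total: 426.2 + 32.42 + 181.0 + 63.15 days.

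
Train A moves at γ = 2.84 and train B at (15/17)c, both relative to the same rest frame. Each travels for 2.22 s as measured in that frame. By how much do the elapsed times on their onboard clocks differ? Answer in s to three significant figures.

|τ_A − τ_B| = 0.263 s

A: γ = 2.84; τ_A = 2.22/2.840 = 0.7817 s.
B: γ = 1/√(1 − (15/17)²) = 17/8 = 2.125; τ_B = 2.22/2.125 = 1.045 s.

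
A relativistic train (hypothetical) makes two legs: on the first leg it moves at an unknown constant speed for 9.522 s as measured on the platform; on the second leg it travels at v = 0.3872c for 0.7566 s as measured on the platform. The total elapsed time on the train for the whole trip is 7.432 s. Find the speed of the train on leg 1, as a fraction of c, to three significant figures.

β = 0.707

Leg 1: speed unknown; τ_1 = 9.522/γ_1.
Leg 2: γ = 1/√(1 − 0.3872²) = 1/√0.8501 = 1.085; τ_2 = 0.7566/1.085 = 0.6976 s.
Total proper time: τ_1 + 0.6976 = 7.432, so τ_1 = 7.432 − 0.6976 = 6.734 s.
γ_1 = 9.522/6.734 = 1.414; β = √(1 − 1/γ²) = √0.4998.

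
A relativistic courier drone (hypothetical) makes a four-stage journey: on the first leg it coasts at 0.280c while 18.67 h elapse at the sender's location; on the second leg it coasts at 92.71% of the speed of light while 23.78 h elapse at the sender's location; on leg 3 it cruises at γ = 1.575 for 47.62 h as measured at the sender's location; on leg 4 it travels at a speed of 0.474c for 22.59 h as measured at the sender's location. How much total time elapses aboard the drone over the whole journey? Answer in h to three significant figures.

Leg 1: γ = 1/√(1 − 0.280²) = 25/24 ≈ 1.042; τ_1 = 18.67/1.042 = 17.92 h.
Leg 2: β = 0.9271; γ = 1/√(1 − 0.9271²) = 1/√0.1405 = 2.668; τ_2 = 23.78/2.668 = 8.913 h.
Leg 3: γ = 1.575; τ_3 = 47.62/1.575 = 30.23 h.
Leg 4: γ = 1/√(1 − 0.474²) = 1/√0.7753 = 1.136; τ_4 = 22.59/1.136 = 19.89 h.
Total: 17.92 + 8.913 + 30.23 + 19.89 h.

τ = 77.0 h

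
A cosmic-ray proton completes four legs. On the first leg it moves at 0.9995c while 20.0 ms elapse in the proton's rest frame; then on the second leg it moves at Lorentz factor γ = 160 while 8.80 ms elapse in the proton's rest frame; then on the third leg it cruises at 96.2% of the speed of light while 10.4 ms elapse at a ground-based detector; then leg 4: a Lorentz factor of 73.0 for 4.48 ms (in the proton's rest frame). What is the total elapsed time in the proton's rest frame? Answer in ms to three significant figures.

Leg 1: 20.0 ms is already measured in the proton's rest frame.
Leg 2: 8.80 ms is already measured in the proton's rest frame.
Leg 3: β = 0.962; γ = 1/√(1 − 0.962²) = 1/√0.07456 = 3.662; τ_3 = 10.4/3.662 = 2.840 ms.
Leg 4: 4.48 ms is already measured in the proton's rest frame.
Total: 20.00 + 8.800 + 2.840 + 4.480 ms.

τ = 36.1 ms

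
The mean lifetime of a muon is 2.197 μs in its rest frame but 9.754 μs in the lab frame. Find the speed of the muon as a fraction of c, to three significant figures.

γ = Δt/τ₀ = 9.754/2.197 = 4.440
β = √(1 − 1/γ²) = √(1 − 0.05073) = √0.9493

v = 0.974c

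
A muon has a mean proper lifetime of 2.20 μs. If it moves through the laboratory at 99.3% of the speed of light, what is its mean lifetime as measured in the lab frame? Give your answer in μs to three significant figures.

β = 0.993; γ = 1/√(1 − 0.993²) = 1/√0.01395 = 8.466
The rest-frame lifetime is the proper time; the lab measures the dilated interval Δt = γτ₀ = 8.466 × 2.20 μs.

Δt = 18.6 μs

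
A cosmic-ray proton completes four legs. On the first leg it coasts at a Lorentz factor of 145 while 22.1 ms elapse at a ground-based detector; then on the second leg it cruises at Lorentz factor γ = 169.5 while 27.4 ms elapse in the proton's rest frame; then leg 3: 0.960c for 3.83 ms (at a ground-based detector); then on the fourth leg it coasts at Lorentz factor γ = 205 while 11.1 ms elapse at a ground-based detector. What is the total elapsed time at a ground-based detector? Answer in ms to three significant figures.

Δt = 4680 ms

Leg 1: 22.1 ms is already measured at a ground-based detector.
Leg 2: γ = 169.5; Δt_2 = 169.5 × 27.4 = 4644 ms.
Leg 3: 3.83 ms is already measured at a ground-based detector.
Leg 4: 11.1 ms is already measured at a ground-based detector.
Total: 22.10 + 4644 + 3.830 + 11.10 ms.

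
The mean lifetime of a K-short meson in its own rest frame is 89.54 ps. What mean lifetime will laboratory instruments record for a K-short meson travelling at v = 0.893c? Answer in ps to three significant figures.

γ = 1/√(1 − 0.893²) = 1/√0.2026 = 2.222
The rest-frame lifetime is the proper time; the lab measures the dilated interval Δt = γτ₀ = 2.222 × 89.54 ps.

Δt = 199 ps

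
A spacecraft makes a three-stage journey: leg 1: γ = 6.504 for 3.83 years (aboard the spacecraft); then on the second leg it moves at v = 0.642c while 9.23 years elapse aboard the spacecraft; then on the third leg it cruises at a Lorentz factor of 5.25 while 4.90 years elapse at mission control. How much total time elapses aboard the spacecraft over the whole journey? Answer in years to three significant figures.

τ = 14.0 years

Leg 1: 3.83 years is already measured aboard the spacecraft.
Leg 2: 9.23 years is already measured aboard the spacecraft.
Leg 3: γ = 5.25; τ_3 = 4.90/5.250 = 0.9333 years.
Total: 3.830 + 9.230 + 0.9333 years.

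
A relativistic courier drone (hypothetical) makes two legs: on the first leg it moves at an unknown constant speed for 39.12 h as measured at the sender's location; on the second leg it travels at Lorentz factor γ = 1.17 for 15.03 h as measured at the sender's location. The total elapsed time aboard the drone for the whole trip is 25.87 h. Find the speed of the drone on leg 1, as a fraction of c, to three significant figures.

β = 0.943

Leg 1: speed unknown; τ_1 = 39.12/γ_1.
Leg 2: γ = 1.17; τ_2 = 15.03/1.170 = 12.85 h.
Total proper time: τ_1 + 12.85 = 25.87, so τ_1 = 25.87 − 12.85 = 13.02 h.
γ_1 = 39.12/13.02 = 3.004; β = √(1 − 1/γ²) = √0.8892.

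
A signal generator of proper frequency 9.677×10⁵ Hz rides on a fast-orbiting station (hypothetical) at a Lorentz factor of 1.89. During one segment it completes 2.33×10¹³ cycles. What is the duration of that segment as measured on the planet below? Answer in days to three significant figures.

γ = 1.89
Proper time for N cycles: τ = N/f = 2.33×10¹³/(9.677×10⁵) = 2.408×10⁷ s = 278.7 days.
Lab-frame duration Δt = γτ = 1.890 × 278.7 = 526.7 days.

Δt = 527 days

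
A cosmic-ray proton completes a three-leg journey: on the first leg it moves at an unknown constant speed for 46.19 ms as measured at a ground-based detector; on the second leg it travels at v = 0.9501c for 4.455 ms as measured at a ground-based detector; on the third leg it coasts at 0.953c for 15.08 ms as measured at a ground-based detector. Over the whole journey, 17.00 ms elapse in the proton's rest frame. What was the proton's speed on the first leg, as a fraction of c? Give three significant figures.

β = 0.971

Leg 1: speed unknown; τ_1 = 46.19/γ_1.
Leg 2: γ = 1/√(1 − 0.9501²) = 1/√0.09731 = 3.206; τ_2 = 4.455/3.206 = 1.390 ms.
Leg 3: γ = 1/√(1 − 0.953²) = 1/√0.09179 = 3.301; τ_3 = 15.08/3.301 = 4.569 ms.
Total proper time: τ_1 + 1.390 + 4.569 = 17.00, so τ_1 = 17.00 − 5.959 = 11.04 ms.
γ_1 = 46.19/11.04 = 4.183; β = √(1 − 1/γ²) = √0.9429.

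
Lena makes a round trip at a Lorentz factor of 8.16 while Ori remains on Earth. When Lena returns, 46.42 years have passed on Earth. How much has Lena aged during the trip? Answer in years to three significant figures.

τ = 5.69 years

γ = 8.16
Lena's clock measures proper time along the trip: τ = Δt/γ = 46.42/8.160 years.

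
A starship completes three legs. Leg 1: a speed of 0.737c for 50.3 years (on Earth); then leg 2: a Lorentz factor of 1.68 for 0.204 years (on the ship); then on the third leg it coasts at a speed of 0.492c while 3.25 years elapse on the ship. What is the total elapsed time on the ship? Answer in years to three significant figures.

τ = 37.5 years

Leg 1: γ = 1/√(1 − 0.737²) = 1/√0.4568 = 1.480; τ_1 = 50.3/1.480 = 34.00 years.
Leg 2: 0.204 years is already measured on the ship.
Leg 3: 3.25 years is already measured on the ship.
Total: 34.00 + 0.2040 + 3.250 years.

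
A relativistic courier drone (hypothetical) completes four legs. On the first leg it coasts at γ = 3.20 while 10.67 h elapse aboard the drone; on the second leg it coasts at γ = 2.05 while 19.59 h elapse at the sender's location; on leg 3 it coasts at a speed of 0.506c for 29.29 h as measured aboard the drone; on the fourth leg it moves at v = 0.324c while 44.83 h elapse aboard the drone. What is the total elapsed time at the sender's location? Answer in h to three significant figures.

Leg 1: γ = 3.20; Δt_1 = 3.200 × 10.67 = 34.14 h.
Leg 2: 19.59 h is already measured at the sender's location.
Leg 3: γ = 1/√(1 − 0.506²) = 1/√0.7440 = 1.159; Δt_3 = 1.159 × 29.29 = 33.96 h.
Leg 4: γ = 1/√(1 − 0.324²) = 1/√0.8950 = 1.057; Δt_4 = 1.057 × 44.83 = 47.39 h.
Total: 34.14 + 19.59 + 33.96 + 47.39 h.

Δt = 135 h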